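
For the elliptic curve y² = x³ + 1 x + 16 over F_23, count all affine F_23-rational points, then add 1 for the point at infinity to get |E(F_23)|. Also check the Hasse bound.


Affine points = {(0, 4), (0, 19), (1, 8), (1, 15), (2, 7), (2, 16), (3, 0), (5, 10), (5, 13), (6, 10), (6, 13), (9, 8), (9, 15), (11, 1), (11, 22), (12, 10), (12, 13), (13, 8), (13, 15), (15, 5), (15, 18), (17, 1), (17, 22), (18, 1), (18, 22), (20, 3), (20, 20), (21, 11), (21, 12)}; affine count = 29; |E(F_23)| = 30.

Discriminant check: Δ ∝ 4a³ + 27b² = 4·1³ + 27·16² = 4·1 + 27·256 ≡ 16 (mod 23). Nonzero ⇒ E is nonsingular.
For each x ∈ F_23, compute rhs = x³ + 1·x + 16 mod 23, then count y ∈ F_23 with y² ≡ rhs.
  x = 0: rhs = 16, matching y values: 4, 19 (2 points).
  x = 1: rhs = 18, matching y values: 8, 15 (2 points).
  x = 2: rhs = 3, matching y values: 7, 16 (2 points).
  x = 3: rhs = 0, matching y values: 0 (1 points).
  x = 4: rhs = 15, matching y values: none (0 points).
  x = 5: rhs = 8, matching y values: 10, 13 (2 points).
  x = 6: rhs = 8, matching y values: 10, 13 (2 points).
  x = 7: rhs = 21, matching y values: none (0 points).
  x = 8: rhs = 7, matching y values: none (0 points).
  x = 9: rhs = 18, matching y values: 8, 15 (2 points).
  x = 10: rhs = 14, matching y values: none (0 points).
  x = 11: rhs = 1, matching y values: 1, 22 (2 points).
  x = 12: rhs = 8, matching y values: 10, 13 (2 points).
  x = 13: rhs = 18, matching y values: 8, 15 (2 points).
  x = 14: rhs = 14, matching y values: none (0 points).
  x = 15: rhs = 2, matching y values: 5, 18 (2 points).
  x = 16: rhs = 11, matching y values: none (0 points).
  x = 17: rhs = 1, matching y values: 1, 22 (2 points).
  x = 18: rhs = 1, matching y values: 1, 22 (2 points).
  x = 19: rhs = 17, matching y values: none (0 points).
  x = 20: rhs = 9, matching y values: 3, 20 (2 points).
  x = 21: rhs = 6, matching y values: 11, 12 (2 points).
  x = 22: rhs = 14, matching y values: none (0 points).
Total affine count: 29.
Full point count |E(F_23)| = 29 + 1 = 30.
Hasse bound: |30 − (23+1)| = |6| = 6 ≤ 2√23 ≈ 9.5917 ✓.


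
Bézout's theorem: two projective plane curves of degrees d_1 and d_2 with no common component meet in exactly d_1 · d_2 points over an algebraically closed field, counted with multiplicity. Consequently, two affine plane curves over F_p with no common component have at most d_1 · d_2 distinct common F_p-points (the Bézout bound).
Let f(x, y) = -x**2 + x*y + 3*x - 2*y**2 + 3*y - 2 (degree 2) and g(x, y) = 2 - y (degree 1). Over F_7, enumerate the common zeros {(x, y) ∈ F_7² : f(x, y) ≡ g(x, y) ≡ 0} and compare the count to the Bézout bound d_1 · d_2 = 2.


Common zeros: {(1, 2), (4, 2)}; count = 2; Bézout bound = 2.

deg(f) = 2, deg(g) = 1, so Bézout bound = 2.
Scan x ∈ F_7. For each x, list the y ∈ F_7 with f(x, y) ≡ 0 and those with g(x, y) ≡ 0 (mod 7); the common zeros in that column are the intersection.
  x = 0: f ≡ 0 at y ∈ {6}; g ≡ 0 at y ∈ {2}; common: ∅.
  x = 1: f ≡ 0 at y ∈ {0, 2}; g ≡ 0 at y ∈ {2}; common: {2}.
  x = 2: f ≡ 0 at y ∈ {0, 6}; g ≡ 0 at y ∈ {2}; common: ∅.
  x = 3: f ≡ 0 at y ∈ ∅; g ≡ 0 at y ∈ {2}; common: ∅.
  x = 4: f ≡ 0 at y ∈ {2, 5}; g ≡ 0 at y ∈ {2}; common: {2}.
  x = 5: f ≡ 0 at y ∈ ∅; g ≡ 0 at y ∈ {2}; common: ∅.
  x = 6: f ≡ 0 at y ∈ ∅; g ≡ 0 at y ∈ {2}; common: ∅.
Collecting: common zeros = {(1, 2), (4, 2)}, so the count is 2.
Comparison with the Bézout bound: 2 ≤ 2 = deg(f)·deg(g), as expected for curves with no common component (the bound is attained).


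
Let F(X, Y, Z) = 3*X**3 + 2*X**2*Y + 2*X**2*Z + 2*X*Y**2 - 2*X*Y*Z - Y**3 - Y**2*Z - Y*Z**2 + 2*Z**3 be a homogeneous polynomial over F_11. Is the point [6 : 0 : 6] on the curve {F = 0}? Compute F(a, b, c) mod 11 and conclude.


F(6,0,6) ≡ 5 (mod 11); P is NOT on the curve.

Evaluate F(6, 0, 6) term-by-term (mod 11).
  3*X**3 ↦ 3·216·1·1 = 648
  2*X**2*Y ↦ 2·36·0·1 = 0
  2*X**2*Z ↦ 2·36·1·6 = 432
  2*X*Y**2 ↦ 2·6·0·1 = 0
  -2*X*Y*Z ↦ -2·6·0·6 = 0
  -Y**3 ↦ -1·1·0·1 = 0
  -Y**2*Z ↦ -1·1·0·6 = 0
  -Y*Z**2 ↦ -1·1·0·36 = 0
  2*Z**3 ↦ 2·1·1·216 = 432
Sum: F(6, 0, 6) = (648) + (0) + (432) + (0) + (0) + (0) + (0) + (0) + (432) = 1512.
Reducing mod 11: 1512 ≡ 5 (mod 11).
Since F(a, b, c) ≡ 5 ≠ 0 (mod 11), P does NOT lie on the curve.


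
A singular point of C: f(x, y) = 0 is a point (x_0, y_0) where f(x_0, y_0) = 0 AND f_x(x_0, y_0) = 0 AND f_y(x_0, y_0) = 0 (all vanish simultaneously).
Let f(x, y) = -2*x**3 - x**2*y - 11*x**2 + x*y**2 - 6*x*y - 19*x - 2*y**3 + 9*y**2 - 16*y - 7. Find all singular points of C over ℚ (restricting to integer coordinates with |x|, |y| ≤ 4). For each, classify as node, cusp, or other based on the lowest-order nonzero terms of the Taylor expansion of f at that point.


Singular points: {(-2, 1)}; classification: cusp.

Compute partial derivatives:
  f_x = -6*x**2 - 2*x*y - 22*x + y**2 - 6*y - 19.
  f_y = -x**2 + 2*x*y - 6*x - 6*y**2 + 18*y - 16.
Scan x_0 ∈ {−4, ..., 4}. For each x_0, f_y(x_0, y) is a polynomial in y; find its integer roots y ∈ {−4, ..., 4}, then test f_x and f at those candidates.
  x = -4: f_y(-4, y) = -6*y**2 + 10*y - 8; no integer root y with |y| ≤ 4.
  x = -3: f_y(-3, y) = -6*y**2 + 12*y - 7; no integer root y with |y| ≤ 4.
  x = -2: f_y(-2, y) = -6*y**2 + 14*y - 8; vanishes at y ∈ {1}. (-2, 1): f_x = 0, f = 0 — SINGULAR.
  x = -1: f_y(-1, y) = -6*y**2 + 16*y - 11; no integer root y with |y| ≤ 4.
  x = 0: f_y(0, y) = -6*y**2 + 18*y - 16; no integer root y with |y| ≤ 4.
  x = 1: f_y(1, y) = -6*y**2 + 20*y - 23; no integer root y with |y| ≤ 4.
  x = 2: f_y(2, y) = -6*y**2 + 22*y - 32; no integer root y with |y| ≤ 4.
  x = 3: f_y(3, y) = -6*y**2 + 24*y - 43; no integer root y with |y| ≤ 4.
  x = 4: f_y(4, y) = -6*y**2 + 26*y - 56; no integer root y with |y| ≤ 4.
Only singular point on the grid: (-2, 1).
Classify: substitute x = -2 + u, y = 1 + v and expand: f = -2*u**3 - u**2*v + u*v**2 - 2*v**3 + v**2.
No constant or linear terms (consistent with a singular point). Quadratic part: v**2. Cubic part: -2*u**3 - u**2*v + u*v**2 - 2*v**3.
The quadratic part v**2 is a perfect square, so there is a single (double) tangent line v = 0, i.e. y = 1. Restricting the cubic part to that line (v = 0) leaves -2*u**3 ≠ 0, so f is not divisible by v and the branch is v² ≈ 2*u**3 to lowest order — this is a cusp.
Classification: cusp.


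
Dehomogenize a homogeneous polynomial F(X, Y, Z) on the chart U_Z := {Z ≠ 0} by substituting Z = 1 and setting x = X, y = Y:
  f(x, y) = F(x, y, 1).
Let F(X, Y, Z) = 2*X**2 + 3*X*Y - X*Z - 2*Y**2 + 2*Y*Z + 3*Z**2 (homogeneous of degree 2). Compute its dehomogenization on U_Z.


f(x, y) = 2*x**2 + 3*x*y - x - 2*y**2 + 2*y + 3

On U_Z we set Z = 1. Each monomial c·X^i·Y^j·Z^k in F becomes c·x^i·y^j·1^k = c·x^i·y^j.
Substituting Z = 1: F(X, Y, 1) = 2*x**2 + 3*x*y - x - 2*y**2 + 2*y + 3.
Note: deg(f) ≤ deg(F) = 2; strict inequality happens when F is divisible by Z (lost terms).


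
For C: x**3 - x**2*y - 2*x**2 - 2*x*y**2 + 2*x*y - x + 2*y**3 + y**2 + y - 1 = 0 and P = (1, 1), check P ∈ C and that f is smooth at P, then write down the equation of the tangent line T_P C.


Tangent line at P: -4*x + 6*y - 2 = 0.

Step 1: f(1, 1) = 0, so P lies on C.
Step 2: partial derivatives
  f_x(x, y) = 3*x**2 - 2*x*y - 4*x - 2*y**2 + 2*y - 1, f_y(x, y) = -x**2 - 4*x*y + 2*x + 6*y**2 + 2*y + 1.
  f_x(P) = -4, f_y(P) = 6 (gradient nonzero, so P is smooth).
Step 3: tangent line at P: -4·(x − 1) + 6·(y − 1) = 0.
Expanding: -4*x + 6*y - 2 = 0.


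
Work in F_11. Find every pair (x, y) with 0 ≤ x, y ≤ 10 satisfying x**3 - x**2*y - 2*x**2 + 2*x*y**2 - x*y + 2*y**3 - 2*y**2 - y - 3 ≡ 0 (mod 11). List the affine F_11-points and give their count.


Affine F_11-points: {(1, 5), (6, 1), (7, 0), (8, 5), (9, 2), (9, 5), (9, 7), (10, 10)}; count = 8.

For each of the 121 pairs (x, y) ∈ F_11², evaluate f(x, y) mod 11. Record the zeros.
  x = 0: [0↦8, 1↦7, 2↦3, 3↦8, 4↦1, 5↦5, 6↦10, 7↦6, 8↦5, 9↦8, 10↦5]  zeros at y ∈ ∅
  x = 1: [0↦7, 1↦6, 2↦6, 3↦8, 4↦2, 5↦0, 6↦3, 7↦1, 8↦6, 9↦8, 10↦8]  zeros at y ∈ {5}
  x = 2: [0↦8, 1↦5, 2↦7, 3↦4, 4↦8, 5↦9, 6↦8, 7↦6, 8↦4, 9↦3, 10↦4]  zeros at y ∈ ∅
  x = 3: [0↦6, 1↦10, 2↦1, 3↦2, 4↦3, 5↦5, 6↦9, 7↦5, 8↦5, 9↦10, 10↦10]  zeros at y ∈ ∅
  x = 4: [0↦7, 1↦5, 2↦5, 3↦8, 4↦4, 5↦5, 6↦1, 7↦4, 8↦4, 9↦2, 10↦10]  zeros at y ∈ ∅
  x = 5: [0↦6, 1↦7, 2↦3, 3↦6, 4↦6, 5↦4, 6↦1, 7↦9, 8↦7, 9↦7, 10↦10]  zeros at y ∈ ∅
  x = 6: [0↦9, 1↦0, 2↦1, 3↦2, 4↦4, 5↦8, 6↦4, 7↦4, 8↦9, 9↦9, 10↦5]  zeros at y ∈ {1}
  x = 7: [0↦0, 1↦1, 2↦5, 3↦2, 4↦4, 5↦1, 6↦5, 7↦6, 8↦5, 9↦3, 10↦1]  zeros at y ∈ {0}
  x = 8: [0↦7, 1↦5, 2↦10, 3↦1, 4↦1, 5↦0, 6↦10, 7↦10, 8↦1, 9↦6, 10↦4]  zeros at y ∈ {5}
  x = 9: [0↦3, 1↦7, 2↦0, 3↦5, 4↦1, 5↦0, 6↦3, 7↦0, 8↦3, 9↦2, 10↦9]  zeros at y ∈ {2, 5, 7}
  x = 10: [0↦5, 1↦2, 2↦3, 3↦9, 4↦10, 5↦7, 6↦1, 7↦4, 8↦6, 9↦8, 10↦0]  zeros at y ∈ {10}
Collecting zeros: affine points = {(1, 5), (6, 1), (7, 0), (8, 5), (9, 2), (9, 5), (9, 7), (10, 10)}.
Total count |C(F_11)_aff| = 8.


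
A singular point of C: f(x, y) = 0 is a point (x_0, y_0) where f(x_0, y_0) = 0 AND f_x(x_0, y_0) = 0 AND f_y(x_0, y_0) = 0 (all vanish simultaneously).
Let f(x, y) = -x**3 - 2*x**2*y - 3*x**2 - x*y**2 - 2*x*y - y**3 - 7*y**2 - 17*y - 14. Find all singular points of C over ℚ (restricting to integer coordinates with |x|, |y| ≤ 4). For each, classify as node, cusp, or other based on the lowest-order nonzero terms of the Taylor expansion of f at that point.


Singular points: {(1, -3)}; classification: cusp.

Compute partial derivatives:
  f_x = -3*x**2 - 4*x*y - 6*x - y**2 - 2*y.
  f_y = -2*x**2 - 2*x*y - 2*x - 3*y**2 - 14*y - 17.
Scan x_0 ∈ {−4, ..., 4}. For each x_0, f_y(x_0, y) is a polynomial in y; find its integer roots y ∈ {−4, ..., 4}, then test f_x and f at those candidates.
  x = -4: f_y(-4, y) = -3*y**2 - 6*y - 41; no integer root y with |y| ≤ 4.
  x = -3: f_y(-3, y) = -3*y**2 - 8*y - 29; no integer root y with |y| ≤ 4.
  x = -2: f_y(-2, y) = -3*y**2 - 10*y - 21; no integer root y with |y| ≤ 4.
  x = -1: f_y(-1, y) = -3*y**2 - 12*y - 17; no integer root y with |y| ≤ 4.
  x = 0: f_y(0, y) = -3*y**2 - 14*y - 17; no integer root y with |y| ≤ 4.
  x = 1: f_y(1, y) = -3*y**2 - 16*y - 21; vanishes at y ∈ {-3}. (1, -3): f_x = 0, f = 0 — SINGULAR.
  x = 2: f_y(2, y) = -3*y**2 - 18*y - 29; no integer root y with |y| ≤ 4.
  x = 3: f_y(3, y) = -3*y**2 - 20*y - 41; no integer root y with |y| ≤ 4.
  x = 4: f_y(4, y) = -3*y**2 - 22*y - 57; no integer root y with |y| ≤ 4.
Only singular point on the grid: (1, -3).
Classify: substitute x = 1 + u, y = -3 + v and expand: f = -u**3 - 2*u**2*v - u*v**2 - v**3 + v**2.
No constant or linear terms (consistent with a singular point). Quadratic part: v**2. Cubic part: -u**3 - 2*u**2*v - u*v**2 - v**3.
The quadratic part v**2 is a perfect square, so there is a single (double) tangent line v = 0, i.e. y = -3. Restricting the cubic part to that line (v = 0) leaves -u**3 ≠ 0, so f is not divisible by v and the branch is v² ≈ u**3 to lowest order — this is a cusp.
Classification: cusp.


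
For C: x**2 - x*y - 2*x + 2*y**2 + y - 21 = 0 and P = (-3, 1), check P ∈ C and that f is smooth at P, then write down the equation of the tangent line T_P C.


Tangent line at P: -9*x + 8*y - 35 = 0.

Step 1: f(-3, 1) = 0, so P lies on C.
Step 2: partial derivatives
  f_x(x, y) = 2*x - y - 2, f_y(x, y) = -x + 4*y + 1.
  f_x(P) = -9, f_y(P) = 8 (gradient nonzero, so P is smooth).
Step 3: tangent line at P: -9·(x − -3) + 8·(y − 1) = 0.
Expanding: -9*x + 8*y - 35 = 0.


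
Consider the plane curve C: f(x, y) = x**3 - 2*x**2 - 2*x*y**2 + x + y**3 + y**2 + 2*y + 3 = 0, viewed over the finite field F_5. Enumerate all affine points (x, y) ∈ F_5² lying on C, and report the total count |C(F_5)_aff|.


Affine F_5-points: {(0, 3), (1, 1), (2, 0), (2, 1), (2, 2), (3, 0), (4, 1)}; count = 7.

For each of the 25 pairs (x, y) ∈ F_5², evaluate f(x, y) mod 5. Record the zeros.
  x = 0: [0↦3, 1↦2, 2↦4, 3↦0, 4↦1]  zeros at y ∈ {3}
  x = 1: [0↦3, 1↦0, 2↦1, 3↦2, 4↦4]  zeros at y ∈ {1}
  x = 2: [0↦0, 1↦0, 2↦0, 3↦1, 4↦4]  zeros at y ∈ {0, 1, 2}
  x = 3: [0↦0, 1↦3, 2↦2, 3↦3, 4↦2]  zeros at y ∈ {0}
  x = 4: [0↦4, 1↦0, 2↦3, 3↦4, 4↦4]  zeros at y ∈ {1}
Collecting zeros: affine points = {(0, 3), (1, 1), (2, 0), (2, 1), (2, 2), (3, 0), (4, 1)}.
Total count |C(F_5)_aff| = 7.


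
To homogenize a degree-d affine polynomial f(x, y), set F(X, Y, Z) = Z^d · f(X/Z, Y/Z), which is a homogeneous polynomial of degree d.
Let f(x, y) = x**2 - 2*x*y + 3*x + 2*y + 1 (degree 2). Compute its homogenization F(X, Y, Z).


F(X, Y, Z) = X**2 - 2*X*Y + 3*X*Z + 2*Y*Z + Z**2

deg(f) = 2.
Substitute x = X/Z, y = Y/Z into f, then multiply by Z^2.
  monomial 1·x^2·y^0 ↦ 1·X^2·Y^0·Z^0.
  monomial -2·x^1·y^1 ↦ -2·X^1·Y^1·Z^0.
  monomial 3·x^1·y^0 ↦ 3·X^1·Y^0·Z^1.
  monomial 2·x^0·y^1 ↦ 2·X^0·Y^1·Z^1.
  monomial 1·x^0·y^0 ↦ 1·X^0·Y^0·Z^2.
Collecting: F(X, Y, Z) = X**2 - 2*X*Y + 3*X*Z + 2*Y*Z + Z**2.


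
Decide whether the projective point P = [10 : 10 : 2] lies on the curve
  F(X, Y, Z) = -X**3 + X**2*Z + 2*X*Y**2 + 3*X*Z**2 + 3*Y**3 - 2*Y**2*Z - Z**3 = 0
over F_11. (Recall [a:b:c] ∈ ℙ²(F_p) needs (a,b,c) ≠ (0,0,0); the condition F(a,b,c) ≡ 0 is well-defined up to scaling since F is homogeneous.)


F(10,10,2) ≡ 7 (mod 11); P is NOT on the curve.

Evaluate F(10, 10, 2) term-by-term (mod 11).
  -X**3 ↦ -1·1000·1·1 = -1000
  X**2*Z ↦ 1·100·1·2 = 200
  2*X*Y**2 ↦ 2·10·100·1 = 2000
  3*X*Z**2 ↦ 3·10·1·4 = 120
  3*Y**3 ↦ 3·1·1000·1 = 3000
  -2*Y**2*Z ↦ -2·1·100·2 = -400
  -Z**3 ↦ -1·1·1·8 = -8
Sum: F(10, 10, 2) = (-1000) + (200) + (2000) + (120) + (3000) + (-400) + (-8) = 3912.
Reducing mod 11: 3912 ≡ 7 (mod 11).
Since F(a, b, c) ≡ 7 ≠ 0 (mod 11), P does NOT lie on the curve.


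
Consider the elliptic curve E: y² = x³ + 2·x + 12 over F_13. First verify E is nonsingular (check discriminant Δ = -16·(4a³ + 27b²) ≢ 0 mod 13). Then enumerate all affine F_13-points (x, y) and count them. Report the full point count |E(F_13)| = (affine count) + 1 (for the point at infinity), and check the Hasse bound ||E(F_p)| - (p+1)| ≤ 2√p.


Affine points = {(0, 5), (0, 8), (5, 2), (5, 11), (11, 0), (12, 3), (12, 10)}; affine count = 7; |E(F_13)| = 8.

Discriminant check: Δ ∝ 4a³ + 27b² = 4·2³ + 27·12² = 4·8 + 27·144 ≡ 7 (mod 13). Nonzero ⇒ E is nonsingular.
For each x ∈ F_13, compute rhs = x³ + 2·x + 12 mod 13, then count y ∈ F_13 with y² ≡ rhs.
  x = 0: rhs = 12, matching y values: 5, 8 (2 points).
  x = 1: rhs = 2, matching y values: none (0 points).
  x = 2: rhs = 11, matching y values: none (0 points).
  x = 3: rhs = 6, matching y values: none (0 points).
  x = 4: rhs = 6, matching y values: none (0 points).
  x = 5: rhs = 4, matching y values: 2, 11 (2 points).
  x = 6: rhs = 6, matching y values: none (0 points).
  x = 7: rhs = 5, matching y values: none (0 points).
  x = 8: rhs = 7, matching y values: none (0 points).
  x = 9: rhs = 5, matching y values: none (0 points).
  x = 10: rhs = 5, matching y values: none (0 points).
  x = 11: rhs = 0, matching y values: 0 (1 points).
  x = 12: rhs = 9, matching y values: 3, 10 (2 points).
Total affine count: 7.
Full point count |E(F_13)| = 7 + 1 = 8.
Hasse bound: |8 − (13+1)| = |-6| = 6 ≤ 2√13 ≈ 7.2111 ✓.


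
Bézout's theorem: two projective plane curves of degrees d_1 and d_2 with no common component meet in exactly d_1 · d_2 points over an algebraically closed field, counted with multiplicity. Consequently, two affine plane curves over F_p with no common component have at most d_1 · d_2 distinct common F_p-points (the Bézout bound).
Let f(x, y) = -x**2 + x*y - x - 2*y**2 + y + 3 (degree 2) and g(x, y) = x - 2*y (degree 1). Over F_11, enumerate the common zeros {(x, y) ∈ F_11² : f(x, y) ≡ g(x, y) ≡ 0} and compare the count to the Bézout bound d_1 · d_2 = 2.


Common zeros: {(7, 9), (9, 10)}; count = 2; Bézout bound = 2.

deg(f) = 2, deg(g) = 1, so Bézout bound = 2.
Scan x ∈ F_11. For each x, list the y ∈ F_11 with f(x, y) ≡ 0 and those with g(x, y) ≡ 0 (mod 11); the common zeros in that column are the intersection.
  x = 0: f ≡ 0 at y ∈ {7, 10}; g ≡ 0 at y ∈ {0}; common: ∅.
  x = 1: f ≡ 0 at y ∈ {3, 9}; g ≡ 0 at y ∈ {6}; common: ∅.
  x = 2: f ≡ 0 at y ∈ ∅; g ≡ 0 at y ∈ {1}; common: ∅.
  x = 3: f ≡ 0 at y ∈ ∅; g ≡ 0 at y ∈ {7}; common: ∅.
  x = 4: f ≡ 0 at y ∈ ∅; g ≡ 0 at y ∈ {2}; common: ∅.
  x = 5: f ≡ 0 at y ∈ ∅; g ≡ 0 at y ∈ {8}; common: ∅.
  x = 6: f ≡ 0 at y ∈ {2, 7}; g ≡ 0 at y ∈ {3}; common: ∅.
  x = 7: f ≡ 0 at y ∈ {6, 9}; g ≡ 0 at y ∈ {9}; common: {9}.
  x = 8: f ≡ 0 at y ∈ ∅; g ≡ 0 at y ∈ {4}; common: ∅.
  x = 9: f ≡ 0 at y ∈ {6, 10}; g ≡ 0 at y ∈ {10}; common: {10}.
  x = 10: f ≡ 0 at y ∈ ∅; g ≡ 0 at y ∈ {5}; common: ∅.
Collecting: common zeros = {(7, 9), (9, 10)}, so the count is 2.
Comparison with the Bézout bound: 2 ≤ 2 = deg(f)·deg(g), as expected for curves with no common component (the bound is attained).


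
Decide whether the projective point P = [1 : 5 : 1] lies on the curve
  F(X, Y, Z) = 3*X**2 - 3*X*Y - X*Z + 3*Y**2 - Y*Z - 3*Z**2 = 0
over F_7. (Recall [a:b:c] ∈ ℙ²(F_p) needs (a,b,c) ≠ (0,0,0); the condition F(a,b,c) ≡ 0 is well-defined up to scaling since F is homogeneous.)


F(1,5,1) ≡ 5 (mod 7); P is NOT on the curve.

Evaluate F(1, 5, 1) term-by-term (mod 7).
  3*X**2 ↦ 3·1·1·1 = 3
  -3*X*Y ↦ -3·1·5·1 = -15
  -X*Z ↦ -1·1·1·1 = -1
  3*Y**2 ↦ 3·1·25·1 = 75
  -Y*Z ↦ -1·1·5·1 = -5
  -3*Z**2 ↦ -3·1·1·1 = -3
Sum: F(1, 5, 1) = (3) + (-15) + (-1) + (75) + (-5) + (-3) = 54.
Reducing mod 7: 54 ≡ 5 (mod 7).
Since F(a, b, c) ≡ 5 ≠ 0 (mod 7), P does NOT lie on the curve.


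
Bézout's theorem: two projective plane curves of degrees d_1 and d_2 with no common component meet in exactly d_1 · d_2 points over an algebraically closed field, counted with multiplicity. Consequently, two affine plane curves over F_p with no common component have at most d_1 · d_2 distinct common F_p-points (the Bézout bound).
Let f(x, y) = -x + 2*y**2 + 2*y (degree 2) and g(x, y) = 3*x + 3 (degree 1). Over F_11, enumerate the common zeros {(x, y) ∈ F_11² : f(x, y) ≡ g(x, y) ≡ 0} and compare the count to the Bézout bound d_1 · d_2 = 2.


Common zeros: ∅; count = 0; Bézout bound = 2.

deg(f) = 2, deg(g) = 1, so Bézout bound = 2.
Scan x ∈ F_11. For each x, list the y ∈ F_11 with f(x, y) ≡ 0 and those with g(x, y) ≡ 0 (mod 11); the common zeros in that column are the intersection.
  x = 0: f ≡ 0 at y ∈ {0, 10}; g ≡ 0 at y ∈ ∅; common: ∅.
  x = 1: f ≡ 0 at y ∈ {2, 8}; g ≡ 0 at y ∈ ∅; common: ∅.
  x = 2: f ≡ 0 at y ∈ {3, 7}; g ≡ 0 at y ∈ ∅; common: ∅.
  x = 3: f ≡ 0 at y ∈ ∅; g ≡ 0 at y ∈ ∅; common: ∅.
  x = 4: f ≡ 0 at y ∈ {1, 9}; g ≡ 0 at y ∈ ∅; common: ∅.
  x = 5: f ≡ 0 at y ∈ {5}; g ≡ 0 at y ∈ ∅; common: ∅.
  x = 6: f ≡ 0 at y ∈ ∅; g ≡ 0 at y ∈ ∅; common: ∅.
  x = 7: f ≡ 0 at y ∈ {4, 6}; g ≡ 0 at y ∈ ∅; common: ∅.
  x = 8: f ≡ 0 at y ∈ ∅; g ≡ 0 at y ∈ ∅; common: ∅.
  x = 9: f ≡ 0 at y ∈ ∅; g ≡ 0 at y ∈ ∅; common: ∅.
  x = 10: f ≡ 0 at y ∈ ∅; g ≡ 0 at y ∈ {0, 1, 2, 3, 4, 5, 6, 7, 8, 9, 10}; common: ∅.
Collecting: common zeros = ∅, so the count is 0.
Comparison with the Bézout bound: 0 ≤ 2 = deg(f)·deg(g), as expected for curves with no common component (the affine F_11-count falls short of the bound because intersections may lie at infinity, over extension fields, or carry multiplicity).


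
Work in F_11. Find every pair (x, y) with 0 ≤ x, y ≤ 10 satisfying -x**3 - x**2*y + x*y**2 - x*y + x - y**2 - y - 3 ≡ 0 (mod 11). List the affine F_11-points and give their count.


Affine F_11-points: {(0, 5), (1, 10), (3, 6), (4, 3), (4, 4), (5, 6), (5, 10), (6, 3), (6, 10), (7, 2), (8, 6), (9, 3), (9, 7)}; count = 13.

For each of the 121 pairs (x, y) ∈ F_11², evaluate f(x, y) mod 11. Record the zeros.
  x = 0: [0↦8, 1↦6, 2↦2, 3↦7, 4↦10, 5↦0, 6↦10, 7↦7, 8↦2, 9↦6, 10↦8]  zeros at y ∈ {5}
  x = 1: [0↦8, 1↦5, 2↦2, 3↦10, 4↦7, 5↦4, 6↦1, 7↦9, 8↦6, 9↦3, 10↦0]  zeros at y ∈ {10}
  x = 2: [0↦2, 1↦7, 2↦3, 3↦1, 4↦1, 5↦3, 6↦7, 7↦2, 8↦10, 9↦9, 10↦10]  zeros at y ∈ ∅
  x = 3: [0↦6, 1↦6, 2↦10, 3↦7, 4↦8, 5↦2, 6↦0, 7↦2, 8↦8, 9↦7, 10↦10]  zeros at y ∈ {6}
  x = 4: [0↦3, 1↦7, 2↦6, 3↦0, 4↦0, 5↦6, 6↦7, 7↦3, 8↦5, 9↦2, 10↦5]  zeros at y ∈ {3, 4}
  x = 5: [0↦9, 1↦4, 2↦7, 3↦7, 4↦4, 5↦9, 6↦0, 7↦10, 8↦6, 9↦10, 10↦0]  zeros at y ∈ {6, 10}
  x = 6: [0↦7, 1↦2, 2↦7, 3↦0, 4↦3, 5↦5, 6↦6, 7↦6, 8↦5, 9↦3, 10↦0]  zeros at y ∈ {3, 10}
  x = 7: [0↦2, 1↦6, 2↦0, 3↦6, 4↦2, 5↦10, 6↦8, 7↦7, 8↦7, 9↦8, 10↦10]  zeros at y ∈ {2}
  x = 8: [0↦10, 1↦10, 2↦2, 3↦8, 4↦6, 5↦7, 6↦0, 7↦7, 8↦6, 9↦8, 10↦2]  zeros at y ∈ {6}
  x = 9: [0↦3, 1↦8, 2↦7, 3↦0, 4↦9, 5↦1, 6↦9, 7↦0, 8↦7, 9↦8, 10↦3]  zeros at y ∈ {3, 7}
  x = 10: [0↦8, 1↦5, 2↦9, 3↦9, 4↦5, 5↦8, 6↦7, 7↦2, 8↦4, 9↦2, 10↦7]  zeros at y ∈ ∅
Collecting zeros: affine points = {(0, 5), (1, 10), (3, 6), (4, 3), (4, 4), (5, 6), (5, 10), (6, 3), (6, 10), (7, 2), (8, 6), (9, 3), (9, 7)}.
Total count |C(F_11)_aff| = 13.


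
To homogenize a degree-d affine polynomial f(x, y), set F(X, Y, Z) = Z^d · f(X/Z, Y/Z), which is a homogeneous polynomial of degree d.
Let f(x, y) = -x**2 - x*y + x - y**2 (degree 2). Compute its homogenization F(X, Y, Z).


F(X, Y, Z) = -X**2 - X*Y + X*Z - Y**2

deg(f) = 2.
Substitute x = X/Z, y = Y/Z into f, then multiply by Z^2.
  monomial -1·x^2·y^0 ↦ -1·X^2·Y^0·Z^0.
  monomial -1·x^1·y^1 ↦ -1·X^1·Y^1·Z^0.
  monomial 1·x^1·y^0 ↦ 1·X^1·Y^0·Z^1.
  monomial -1·x^0·y^2 ↦ -1·X^0·Y^2·Z^0.
Collecting: F(X, Y, Z) = -X**2 - X*Y + X*Z - Y**2.


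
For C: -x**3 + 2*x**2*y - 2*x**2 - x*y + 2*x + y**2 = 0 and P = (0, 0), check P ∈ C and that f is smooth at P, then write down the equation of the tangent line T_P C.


Tangent line at P: 2*x = 0.

Step 1: f(0, 0) = 0, so P lies on C.
Step 2: partial derivatives
  f_x(x, y) = -3*x**2 + 4*x*y - 4*x - y + 2, f_y(x, y) = 2*x**2 - x + 2*y.
  f_x(P) = 2, f_y(P) = 0 (gradient nonzero, so P is smooth).
Step 3: tangent line at P: 2·(x − 0) + 0·(y − 0) = 0.
Expanding: 2*x = 0.


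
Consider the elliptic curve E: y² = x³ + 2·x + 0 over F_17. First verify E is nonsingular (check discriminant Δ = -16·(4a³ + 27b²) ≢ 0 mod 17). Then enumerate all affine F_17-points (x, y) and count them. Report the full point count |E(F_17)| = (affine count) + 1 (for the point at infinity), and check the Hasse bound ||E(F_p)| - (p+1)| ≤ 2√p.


Affine points = {(0, 0), (3, 4), (3, 13), (4, 2), (4, 15), (5, 4), (5, 13), (7, 0), (8, 1), (8, 16), (9, 4), (9, 13), (10, 0), (12, 1), (12, 16), (13, 8), (13, 9), (14, 1), (14, 16)}; affine count = 19; |E(F_17)| = 20.

Discriminant check: Δ ∝ 4a³ + 27b² = 4·2³ + 27·0² = 4·8 + 27·0 ≡ 15 (mod 17). Nonzero ⇒ E is nonsingular.
For each x ∈ F_17, compute rhs = x³ + 2·x + 0 mod 17, then count y ∈ F_17 with y² ≡ rhs.
  x = 0: rhs = 0, matching y values: 0 (1 points).
  x = 1: rhs = 3, matching y values: none (0 points).
  x = 2: rhs = 12, matching y values: none (0 points).
  x = 3: rhs = 16, matching y values: 4, 13 (2 points).
  x = 4: rhs = 4, matching y values: 2, 15 (2 points).
  x = 5: rhs = 16, matching y values: 4, 13 (2 points).
  x = 6: rhs = 7, matching y values: none (0 points).
  x = 7: rhs = 0, matching y values: 0 (1 points).
  x = 8: rhs = 1, matching y values: 1, 16 (2 points).
  x = 9: rhs = 16, matching y values: 4, 13 (2 points).
  x = 10: rhs = 0, matching y values: 0 (1 points).
  x = 11: rhs = 10, matching y values: none (0 points).
  x = 12: rhs = 1, matching y values: 1, 16 (2 points).
  x = 13: rhs = 13, matching y values: 8, 9 (2 points).
  x = 14: rhs = 1, matching y values: 1, 16 (2 points).
  x = 15: rhs = 5, matching y values: none (0 points).
  x = 16: rhs = 14, matching y values: none (0 points).
Total affine count: 19.
Full point count |E(F_17)| = 19 + 1 = 20.
Hasse bound: |20 − (17+1)| = |2| = 2 ≤ 2√17 ≈ 8.2462 ✓.


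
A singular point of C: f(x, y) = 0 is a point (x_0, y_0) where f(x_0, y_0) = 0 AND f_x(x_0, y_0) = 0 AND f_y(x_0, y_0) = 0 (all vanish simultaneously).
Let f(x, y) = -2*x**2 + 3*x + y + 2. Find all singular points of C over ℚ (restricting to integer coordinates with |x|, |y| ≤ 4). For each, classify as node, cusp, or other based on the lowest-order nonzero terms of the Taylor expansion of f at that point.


No singular points in the scanned grid; C is smooth there.

Compute partial derivatives:
  f_x = 3 - 4*x.
  f_y = 1.
f_y = 1 is a nonzero constant, so f_y never vanishes: no point (x, y) can satisfy f = f_x = f_y = 0. In particular no (x, y) ∈ {−4, ..., 4}² is singular; the curve is smooth.


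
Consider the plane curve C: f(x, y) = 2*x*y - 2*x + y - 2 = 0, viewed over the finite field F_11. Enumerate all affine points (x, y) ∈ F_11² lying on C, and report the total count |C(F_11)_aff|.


Affine F_11-points: {(0, 2), (1, 5), (2, 10), (3, 9), (4, 6), (6, 7), (7, 4), (8, 3), (9, 8), (10, 0)}; count = 10.

For each of the 121 pairs (x, y) ∈ F_11², evaluate f(x, y) mod 11. Record the zeros.
  x = 0: [0↦9, 1↦10, 2↦0, 3↦1, 4↦2, 5↦3, 6↦4, 7↦5, 8↦6, 9↦7, 10↦8]  zeros at y ∈ {2}
  x = 1: [0↦7, 1↦10, 2↦2, 3↦5, 4↦8, 5↦0, 6↦3, 7↦6, 8↦9, 9↦1, 10↦4]  zeros at y ∈ {5}
  x = 2: [0↦5, 1↦10, 2↦4, 3↦9, 4↦3, 5↦8, 6↦2, 7↦7, 8↦1, 9↦6, 10↦0]  zeros at y ∈ {10}
  x = 3: [0↦3, 1↦10, 2↦6, 3↦2, 4↦9, 5↦5, 6↦1, 7↦8, 8↦4, 9↦0, 10↦7]  zeros at y ∈ {9}
  x = 4: [0↦1, 1↦10, 2↦8, 3↦6, 4↦4, 5↦2, 6↦0, 7↦9, 8↦7, 9↦5, 10↦3]  zeros at y ∈ {6}
  x = 5: [0↦10, 1↦10, 2↦10, 3↦10, 4↦10, 5↦10, 6↦10, 7↦10, 8↦10, 9↦10, 10↦10]  zeros at y ∈ ∅
  x = 6: [0↦8, 1↦10, 2↦1, 3↦3, 4↦5, 5↦7, 6↦9, 7↦0, 8↦2, 9↦4, 10↦6]  zeros at y ∈ {7}
  x = 7: [0↦6, 1↦10, 2↦3, 3↦7, 4↦0, 5↦4, 6↦8, 7↦1, 8↦5, 9↦9, 10↦2]  zeros at y ∈ {4}
  x = 8: [0↦4, 1↦10, 2↦5, 3↦0, 4↦6, 5↦1, 6↦7, 7↦2, 8↦8, 9↦3, 10↦9]  zeros at y ∈ {3}
  x = 9: [0↦2, 1↦10, 2↦7, 3↦4, 4↦1, 5↦9, 6↦6, 7↦3, 8↦0, 9↦8, 10↦5]  zeros at y ∈ {8}
  x = 10: [0↦0, 1↦10, 2↦9, 3↦8, 4↦7, 5↦6, 6↦5, 7↦4, 8↦3, 9↦2, 10↦1]  zeros at y ∈ {0}
Collecting zeros: affine points = {(0, 2), (1, 5), (2, 10), (3, 9), (4, 6), (6, 7), (7, 4), (8, 3), (9, 8), (10, 0)}.
Total count |C(F_11)_aff| = 10.


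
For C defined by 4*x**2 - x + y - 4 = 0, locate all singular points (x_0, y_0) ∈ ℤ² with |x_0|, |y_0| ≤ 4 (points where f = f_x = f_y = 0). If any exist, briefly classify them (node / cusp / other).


No singular points in the scanned grid; C is smooth there.

Compute partial derivatives:
  f_x = 8*x - 1.
  f_y = 1.
f_y = 1 is a nonzero constant, so f_y never vanishes: no point (x, y) can satisfy f = f_x = f_y = 0. In particular no (x, y) ∈ {−4, ..., 4}² is singular; the curve is smooth.


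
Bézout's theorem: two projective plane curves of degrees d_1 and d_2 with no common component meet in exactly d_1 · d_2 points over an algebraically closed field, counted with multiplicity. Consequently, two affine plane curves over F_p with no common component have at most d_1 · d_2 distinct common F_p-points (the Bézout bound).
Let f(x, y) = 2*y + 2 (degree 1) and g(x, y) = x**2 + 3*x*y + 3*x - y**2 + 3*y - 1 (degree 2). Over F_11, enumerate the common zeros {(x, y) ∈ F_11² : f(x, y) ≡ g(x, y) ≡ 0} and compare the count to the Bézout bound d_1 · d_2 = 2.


Common zeros: {(4, 10), (7, 10)}; count = 2; Bézout bound = 2.

deg(f) = 1, deg(g) = 2, so Bézout bound = 2.
Scan x ∈ F_11. For each x, list the y ∈ F_11 with f(x, y) ≡ 0 and those with g(x, y) ≡ 0 (mod 11); the common zeros in that column are the intersection.
  x = 0: f ≡ 0 at y ∈ {10}; g ≡ 0 at y ∈ {5, 9}; common: ∅.
  x = 1: f ≡ 0 at y ∈ {10}; g ≡ 0 at y ∈ {2, 4}; common: ∅.
  x = 2: f ≡ 0 at y ∈ {10}; g ≡ 0 at y ∈ ∅; common: ∅.
  x = 3: f ≡ 0 at y ∈ {10}; g ≡ 0 at y ∈ {3, 9}; common: ∅.
  x = 4: f ≡ 0 at y ∈ {10}; g ≡ 0 at y ∈ {5, 10}; common: {10}.
  x = 5: f ≡ 0 at y ∈ {10}; g ≡ 0 at y ∈ ∅; common: ∅.
  x = 6: f ≡ 0 at y ∈ {10}; g ≡ 0 at y ∈ {4, 6}; common: ∅.
  x = 7: f ≡ 0 at y ∈ {10}; g ≡ 0 at y ∈ {3, 10}; common: {10}.
  x = 8: f ≡ 0 at y ∈ {10}; g ≡ 0 at y ∈ ∅; common: ∅.
  x = 9: f ≡ 0 at y ∈ {10}; g ≡ 0 at y ∈ ∅; common: ∅.
  x = 10: f ≡ 0 at y ∈ {10}; g ≡ 0 at y ∈ ∅; common: ∅.
Collecting: common zeros = {(4, 10), (7, 10)}, so the count is 2.
Comparison with the Bézout bound: 2 ≤ 2 = deg(f)·deg(g), as expected for curves with no common component (the bound is attained).


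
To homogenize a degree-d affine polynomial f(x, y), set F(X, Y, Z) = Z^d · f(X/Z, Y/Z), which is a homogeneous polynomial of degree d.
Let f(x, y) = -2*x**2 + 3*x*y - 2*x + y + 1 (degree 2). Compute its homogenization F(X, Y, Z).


F(X, Y, Z) = -2*X**2 + 3*X*Y - 2*X*Z + Y*Z + Z**2

deg(f) = 2.
Substitute x = X/Z, y = Y/Z into f, then multiply by Z^2.
  monomial -2·x^2·y^0 ↦ -2·X^2·Y^0·Z^0.
  monomial 3·x^1·y^1 ↦ 3·X^1·Y^1·Z^0.
  monomial -2·x^1·y^0 ↦ -2·X^1·Y^0·Z^1.
  monomial 1·x^0·y^1 ↦ 1·X^0·Y^1·Z^1.
  monomial 1·x^0·y^0 ↦ 1·X^0·Y^0·Z^2.
Collecting: F(X, Y, Z) = -2*X**2 + 3*X*Y - 2*X*Z + Y*Z + Z**2.


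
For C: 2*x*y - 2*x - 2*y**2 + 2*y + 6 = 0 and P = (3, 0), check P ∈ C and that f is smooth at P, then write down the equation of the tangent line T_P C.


Tangent line at P: -2*x + 8*y + 6 = 0.

Step 1: f(3, 0) = 0, so P lies on C.
Step 2: partial derivatives
  f_x(x, y) = 2*y - 2, f_y(x, y) = 2*x - 4*y + 2.
  f_x(P) = -2, f_y(P) = 8 (gradient nonzero, so P is smooth).
Step 3: tangent line at P: -2·(x − 3) + 8·(y − 0) = 0.
Expanding: -2*x + 8*y + 6 = 0.


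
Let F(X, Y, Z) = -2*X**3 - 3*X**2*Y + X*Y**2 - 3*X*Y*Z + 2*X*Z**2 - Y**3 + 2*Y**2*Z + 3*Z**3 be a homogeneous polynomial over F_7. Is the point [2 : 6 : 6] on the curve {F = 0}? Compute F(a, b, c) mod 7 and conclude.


F(2,6,6) ≡ 6 (mod 7); P is NOT on the curve.

Evaluate F(2, 6, 6) term-by-term (mod 7).
  -2*X**3 ↦ -2·8·1·1 = -16
  -3*X**2*Y ↦ -3·4·6·1 = -72
  X*Y**2 ↦ 1·2·36·1 = 72
  -3*X*Y*Z ↦ -3·2·6·6 = -216
  2*X*Z**2 ↦ 2·2·1·36 = 144
  -Y**3 ↦ -1·1·216·1 = -216
  2*Y**2*Z ↦ 2·1·36·6 = 432
  3*Z**3 ↦ 3·1·1·216 = 648
Sum: F(2, 6, 6) = (-16) + (-72) + (72) + (-216) + (144) + (-216) + (432) + (648) = 776.
Reducing mod 7: 776 ≡ 6 (mod 7).
Since F(a, b, c) ≡ 6 ≠ 0 (mod 7), P does NOT lie on the curve.


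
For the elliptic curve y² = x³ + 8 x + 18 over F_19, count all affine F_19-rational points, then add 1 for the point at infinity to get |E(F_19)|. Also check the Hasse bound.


Affine points = {(2, 2), (2, 17), (4, 0), (6, 4), (6, 15), (8, 9), (8, 10), (13, 1), (13, 18), (14, 9), (14, 10), (15, 6), (15, 13), (16, 9), (16, 10), (18, 3), (18, 16)}; affine count = 17; |E(F_19)| = 18.

Discriminant check: Δ ∝ 4a³ + 27b² = 4·8³ + 27·18² = 4·512 + 27·324 ≡ 4 (mod 19). Nonzero ⇒ E is nonsingular.
For each x ∈ F_19, compute rhs = x³ + 8·x + 18 mod 19, then count y ∈ F_19 with y² ≡ rhs.
  x = 0: rhs = 18, matching y values: none (0 points).
  x = 1: rhs = 8, matching y values: none (0 points).
  x = 2: rhs = 4, matching y values: 2, 17 (2 points).
  x = 3: rhs = 12, matching y values: none (0 points).
  x = 4: rhs = 0, matching y values: 0 (1 points).
  x = 5: rhs = 12, matching y values: none (0 points).
  x = 6: rhs = 16, matching y values: 4, 15 (2 points).
  x = 7: rhs = 18, matching y values: none (0 points).
  x = 8: rhs = 5, matching y values: 9, 10 (2 points).
  x = 9: rhs = 2, matching y values: none (0 points).
  x = 10: rhs = 15, matching y values: none (0 points).
  x = 11: rhs = 12, matching y values: none (0 points).
  x = 12: rhs = 18, matching y values: none (0 points).
  x = 13: rhs = 1, matching y values: 1, 18 (2 points).
  x = 14: rhs = 5, matching y values: 9, 10 (2 points).
  x = 15: rhs = 17, matching y values: 6, 13 (2 points).
  x = 16: rhs = 5, matching y values: 9, 10 (2 points).
  x = 17: rhs = 13, matching y values: none (0 points).
  x = 18: rhs = 9, matching y values: 3, 16 (2 points).
Total affine count: 17.
Full point count |E(F_19)| = 17 + 1 = 18.
Hasse bound: |18 − (19+1)| = |-2| = 2 ≤ 2√19 ≈ 8.7178 ✓.


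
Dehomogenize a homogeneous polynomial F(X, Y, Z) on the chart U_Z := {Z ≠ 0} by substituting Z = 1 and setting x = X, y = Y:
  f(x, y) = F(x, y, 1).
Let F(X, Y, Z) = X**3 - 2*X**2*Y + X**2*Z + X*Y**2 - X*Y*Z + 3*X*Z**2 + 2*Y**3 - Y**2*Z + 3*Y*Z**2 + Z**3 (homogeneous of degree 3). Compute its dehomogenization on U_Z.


f(x, y) = x**3 - 2*x**2*y + x**2 + x*y**2 - x*y + 3*x + 2*y**3 - y**2 + 3*y + 1

On U_Z we set Z = 1. Each monomial c·X^i·Y^j·Z^k in F becomes c·x^i·y^j·1^k = c·x^i·y^j.
Substituting Z = 1: F(X, Y, 1) = x**3 - 2*x**2*y + x**2 + x*y**2 - x*y + 3*x + 2*y**3 - y**2 + 3*y + 1.
Note: deg(f) ≤ deg(F) = 3; strict inequality happens when F is divisible by Z (lost terms).


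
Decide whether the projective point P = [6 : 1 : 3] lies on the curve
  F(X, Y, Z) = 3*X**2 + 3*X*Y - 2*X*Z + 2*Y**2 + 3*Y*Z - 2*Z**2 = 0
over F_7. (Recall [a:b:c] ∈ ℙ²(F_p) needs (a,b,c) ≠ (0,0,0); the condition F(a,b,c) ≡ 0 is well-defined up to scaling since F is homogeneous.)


F(6,1,3) ≡ 6 (mod 7); P is NOT on the curve.

Evaluate F(6, 1, 3) term-by-term (mod 7).
  3*X**2 ↦ 3·36·1·1 = 108
  3*X*Y ↦ 3·6·1·1 = 18
  -2*X*Z ↦ -2·6·1·3 = -36
  2*Y**2 ↦ 2·1·1·1 = 2
  3*Y*Z ↦ 3·1·1·3 = 9
  -2*Z**2 ↦ -2·1·1·9 = -18
Sum: F(6, 1, 3) = (108) + (18) + (-36) + (2) + (9) + (-18) = 83.
Reducing mod 7: 83 ≡ 6 (mod 7).
Since F(a, b, c) ≡ 6 ≠ 0 (mod 7), P does NOT lie on the curve.


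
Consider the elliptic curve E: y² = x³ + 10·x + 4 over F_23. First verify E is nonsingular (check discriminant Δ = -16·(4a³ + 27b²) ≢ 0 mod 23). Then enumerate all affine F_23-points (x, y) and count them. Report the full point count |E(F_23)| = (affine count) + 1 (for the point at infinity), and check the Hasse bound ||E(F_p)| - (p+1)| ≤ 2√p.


Affine points = {(0, 2), (0, 21), (2, 3), (2, 20), (4, 4), (4, 19), (5, 8), (5, 15), (6, 2), (6, 21), (7, 7), (7, 16), (9, 8), (9, 15), (10, 0), (12, 9), (12, 14), (13, 10), (13, 13), (14, 6), (14, 17), (17, 2), (17, 21), (18, 6), (18, 17), (20, 4), (20, 19), (22, 4), (22, 19)}; affine count = 29; |E(F_23)| = 30.

Discriminant check: Δ ∝ 4a³ + 27b² = 4·10³ + 27·4² = 4·1000 + 27·16 ≡ 16 (mod 23). Nonzero ⇒ E is nonsingular.
For each x ∈ F_23, compute rhs = x³ + 10·x + 4 mod 23, then count y ∈ F_23 with y² ≡ rhs.
  x = 0: rhs = 4, matching y values: 2, 21 (2 points).
  x = 1: rhs = 15, matching y values: none (0 points).
  x = 2: rhs = 9, matching y values: 3, 20 (2 points).
  x = 3: rhs = 15, matching y values: none (0 points).
  x = 4: rhs = 16, matching y values: 4, 19 (2 points).
  x = 5: rhs = 18, matching y values: 8, 15 (2 points).
  x = 6: rhs = 4, matching y values: 2, 21 (2 points).
  x = 7: rhs = 3, matching y values: 7, 16 (2 points).
  x = 8: rhs = 21, matching y values: none (0 points).
  x = 9: rhs = 18, matching y values: 8, 15 (2 points).
  x = 10: rhs = 0, matching y values: 0 (1 points).
  x = 11: rhs = 19, matching y values: none (0 points).
  x = 12: rhs = 12, matching y values: 9, 14 (2 points).
  x = 13: rhs = 8, matching y values: 10, 13 (2 points).
  x = 14: rhs = 13, matching y values: 6, 17 (2 points).
  x = 15: rhs = 10, matching y values: none (0 points).
  x = 16: rhs = 5, matching y values: none (0 points).
  x = 17: rhs = 4, matching y values: 2, 21 (2 points).
  x = 18: rhs = 13, matching y values: 6, 17 (2 points).
  x = 19: rhs = 15, matching y values: none (0 points).
  x = 20: rhs = 16, matching y values: 4, 19 (2 points).
  x = 21: rhs = 22, matching y values: none (0 points).
  x = 22: rhs = 16, matching y values: 4, 19 (2 points).
Total affine count: 29.
Full point count |E(F_23)| = 29 + 1 = 30.
Hasse bound: |30 − (23+1)| = |6| = 6 ≤ 2√23 ≈ 9.5917 ✓.


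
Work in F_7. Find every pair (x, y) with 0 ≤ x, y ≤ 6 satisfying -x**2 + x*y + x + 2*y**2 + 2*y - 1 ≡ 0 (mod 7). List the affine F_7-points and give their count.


Affine F_7-points: {(3, 0), (3, 1), (4, 2), (5, 0), (6, 1), (6, 2)}; count = 6.

For each of the 49 pairs (x, y) ∈ F_7², evaluate f(x, y) mod 7. Record the zeros.
  x = 0: [0↦6, 1↦3, 2↦4, 3↦2, 4↦4, 5↦3, 6↦6]  zeros at y ∈ ∅
  x = 1: [0↦6, 1↦4, 2↦6, 3↦5, 4↦1, 5↦1, 6↦5]  zeros at y ∈ ∅
  x = 2: [0↦4, 1↦3, 2↦6, 3↦6, 4↦3, 5↦4, 6↦2]  zeros at y ∈ ∅
  x = 3: [0↦0, 1↦0, 2↦4, 3↦5, 4↦3, 5↦5, 6↦4]  zeros at y ∈ {0, 1}
  x = 4: [0↦1, 1↦2, 2↦0, 3↦2, 4↦1, 5↦4, 6↦4]  zeros at y ∈ {2}
  x = 5: [0↦0, 1↦2, 2↦1, 3↦4, 4↦4, 5↦1, 6↦2]  zeros at y ∈ {0}
  x = 6: [0↦4, 1↦0, 2↦0, 3↦4, 4↦5, 5↦3, 6↦5]  zeros at y ∈ {1, 2}
Collecting zeros: affine points = {(3, 0), (3, 1), (4, 2), (5, 0), (6, 1), (6, 2)}.
Total count |C(F_7)_aff| = 6.


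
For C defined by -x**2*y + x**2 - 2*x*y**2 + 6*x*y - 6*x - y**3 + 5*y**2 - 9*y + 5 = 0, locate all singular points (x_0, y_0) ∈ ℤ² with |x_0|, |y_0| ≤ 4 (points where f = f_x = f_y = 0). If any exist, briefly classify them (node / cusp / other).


Singular points: {(-1, 2)}; classification: node.

Compute partial derivatives:
  f_x = -2*x*y + 2*x - 2*y**2 + 6*y - 6.
  f_y = -x**2 - 4*x*y + 6*x - 3*y**2 + 10*y - 9.
Scan x_0 ∈ {−4, ..., 4}. For each x_0, f_y(x_0, y) is a polynomial in y; find its integer roots y ∈ {−4, ..., 4}, then test f_x and f at those candidates.
  x = -4: f_y(-4, y) = -3*y**2 + 26*y - 49; no integer root y with |y| ≤ 4.
  x = -3: f_y(-3, y) = -3*y**2 + 22*y - 36; no integer root y with |y| ≤ 4.
  x = -2: f_y(-2, y) = -3*y**2 + 18*y - 25; no integer root y with |y| ≤ 4.
  x = -1: f_y(-1, y) = -3*y**2 + 14*y - 16; vanishes at y ∈ {2}. (-1, 2): f_x = 0, f = 0 — SINGULAR.
  x = 0: f_y(0, y) = -3*y**2 + 10*y - 9; no integer root y with |y| ≤ 4.
  x = 1: f_y(1, y) = -3*y**2 + 6*y - 4; no integer root y with |y| ≤ 4.
  x = 2: f_y(2, y) = -3*y**2 + 2*y - 1; no integer root y with |y| ≤ 4.
  x = 3: f_y(3, y) = -3*y**2 - 2*y; vanishes at y ∈ {0}. (3, 0): f_x = 0 but f = -4 ≠ 0.
  x = 4: f_y(4, y) = -3*y**2 - 6*y - 1; no integer root y with |y| ≤ 4.
Only singular point on the grid: (-1, 2).
Classify: substitute x = -1 + u, y = 2 + v and expand: f = -u**2*v - u**2 - 2*u*v**2 - v**3 + v**2.
No constant or linear terms (consistent with a singular point). Quadratic part: -u**2 + v**2. Cubic part: -u**2*v - 2*u*v**2 - v**3.
The quadratic part v**2 - u**2 = (v − u)(v + u) splits into two distinct linear factors, so there are two distinct tangent lines y − 2 = ±(x − -1) — this is a node (ordinary double point).
Classification: node.


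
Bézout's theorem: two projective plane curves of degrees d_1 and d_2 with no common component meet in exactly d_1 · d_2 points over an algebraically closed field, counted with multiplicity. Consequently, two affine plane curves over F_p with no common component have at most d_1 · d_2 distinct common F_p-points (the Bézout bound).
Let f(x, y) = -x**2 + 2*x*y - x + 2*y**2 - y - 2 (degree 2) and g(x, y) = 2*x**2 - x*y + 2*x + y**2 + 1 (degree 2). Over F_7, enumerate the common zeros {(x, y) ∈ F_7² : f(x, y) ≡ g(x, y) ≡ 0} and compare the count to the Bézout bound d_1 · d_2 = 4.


Common zeros: {(6, 2)}; count = 1; Bézout bound = 4.

deg(f) = 2, deg(g) = 2, so Bézout bound = 4.
Scan x ∈ F_7. For each x, list the y ∈ F_7 with f(x, y) ≡ 0 and those with g(x, y) ≡ 0 (mod 7); the common zeros in that column are the intersection.
  x = 0: f ≡ 0 at y ∈ ∅; g ≡ 0 at y ∈ ∅; common: ∅.
  x = 1: f ≡ 0 at y ∈ ∅; g ≡ 0 at y ∈ {2, 6}; common: ∅.
  x = 2: f ≡ 0 at y ∈ ∅; g ≡ 0 at y ∈ {4, 5}; common: ∅.
  x = 3: f ≡ 0 at y ∈ {0, 1}; g ≡ 0 at y ∈ {5}; common: ∅.
  x = 4: f ≡ 0 at y ∈ {2, 5}; g ≡ 0 at y ∈ ∅; common: ∅.
  x = 5: f ≡ 0 at y ∈ {1, 5}; g ≡ 0 at y ∈ ∅; common: ∅.
  x = 6: f ≡ 0 at y ∈ {2, 3}; g ≡ 0 at y ∈ {2, 4}; common: {2}.
Collecting: common zeros = {(6, 2)}, so the count is 1.
Comparison with the Bézout bound: 1 ≤ 4 = deg(f)·deg(g), as expected for curves with no common component (the affine F_7-count falls short of the bound because intersections may lie at infinity, over extension fields, or carry multiplicity).
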